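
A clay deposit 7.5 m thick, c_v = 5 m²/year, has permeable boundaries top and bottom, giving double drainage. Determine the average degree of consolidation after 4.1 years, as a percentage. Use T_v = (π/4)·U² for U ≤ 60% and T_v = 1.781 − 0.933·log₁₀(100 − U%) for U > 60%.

Drainage path length: H_d = H/2 = 3.75 m (double drainage).
T_v = c_v·t/H_d² = 5×4.1/3.75² = 1.4578.
T_v = 1.4578 corresponds to the U > 60% branch:
U = 1 − 10^((1.781 − T_v)/0.933)/100 = 0.9778

U ≈ 97.8 %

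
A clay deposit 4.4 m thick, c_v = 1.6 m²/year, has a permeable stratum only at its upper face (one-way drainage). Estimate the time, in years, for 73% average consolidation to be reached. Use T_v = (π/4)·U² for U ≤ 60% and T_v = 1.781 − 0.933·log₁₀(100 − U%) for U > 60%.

t ≈ 5.39 years

Drainage path length: H_d = H = 4.4 m (single drainage).
U > 60%: T_v = 1.781 − 0.933·log₁₀(100 − 73) = 0.44554.
t = T_v·H_d²/c_v = 0.44554×4.4²/1.6 = 5.391 years.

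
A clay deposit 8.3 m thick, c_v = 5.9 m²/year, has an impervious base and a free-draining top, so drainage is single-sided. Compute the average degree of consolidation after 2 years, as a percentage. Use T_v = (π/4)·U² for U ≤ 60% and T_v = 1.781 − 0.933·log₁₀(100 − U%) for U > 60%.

U ≈ 46.7 %

Drainage path length: H_d = H = 8.3 m (single drainage).
T_v = c_v·t/H_d² = 5.9×2/8.3² = 0.17129.
T_v = 0.17129 corresponds to the U ≤ 60% branch:
U = √(4T_v/π) = 0.467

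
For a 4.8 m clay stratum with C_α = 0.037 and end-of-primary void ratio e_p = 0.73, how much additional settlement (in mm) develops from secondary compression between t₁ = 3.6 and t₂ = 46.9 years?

S_s ≈ 114 mm

Secondary compression: S_s = C_α·H/(1+e_p)·log₁₀(t₂/t₁)
S_s = 0.037×4.8/(1+0.73)×log₁₀(46.9/3.6)
    = 0.1027 × 1.115 = 0.1145 m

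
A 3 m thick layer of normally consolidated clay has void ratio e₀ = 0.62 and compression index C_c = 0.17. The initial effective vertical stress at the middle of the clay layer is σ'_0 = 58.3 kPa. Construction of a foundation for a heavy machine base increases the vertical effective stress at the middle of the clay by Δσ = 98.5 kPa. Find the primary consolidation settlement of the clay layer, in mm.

Final effective stress: σ'_f = σ'_0 + Δσ = 58.3 + 98.5 = 156.8 kPa.
Normally consolidated clay, so the full stress increment lies on the virgin compression line:
S_c = C_c·H/(1+e₀)·log₁₀(σ'_f/σ'_0) = 0.17×3/(1+0.62)×log₁₀(156.8/58.3)
    = 0.31481 × 0.42968 = 0.1353 m

S_c ≈ 135 mm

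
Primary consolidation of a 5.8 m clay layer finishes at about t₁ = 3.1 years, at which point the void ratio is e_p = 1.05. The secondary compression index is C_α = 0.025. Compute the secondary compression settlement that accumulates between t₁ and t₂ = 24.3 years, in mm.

Secondary compression: S_s = C_α·H/(1+e_p)·log₁₀(t₂/t₁)
S_s = 0.025×5.8/(1+1.05)×log₁₀(24.3/3.1)
    = 0.07073 × 0.8942 = 0.06325 m

S_s ≈ 63.3 mm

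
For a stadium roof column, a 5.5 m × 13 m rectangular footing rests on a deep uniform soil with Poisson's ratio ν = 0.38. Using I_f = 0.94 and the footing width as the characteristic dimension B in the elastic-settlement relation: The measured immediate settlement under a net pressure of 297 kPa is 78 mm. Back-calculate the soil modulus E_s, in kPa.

E_s ≈ 16800 kPa

S_e = q·B·(1−ν²)/E_s · I_f  ⇒  E_s = q·B·(1−ν²)·I_f / S_e.
E_s = 297 × 5.5 × 0.8556 × 0.94 / 0.078 = 16840 kPa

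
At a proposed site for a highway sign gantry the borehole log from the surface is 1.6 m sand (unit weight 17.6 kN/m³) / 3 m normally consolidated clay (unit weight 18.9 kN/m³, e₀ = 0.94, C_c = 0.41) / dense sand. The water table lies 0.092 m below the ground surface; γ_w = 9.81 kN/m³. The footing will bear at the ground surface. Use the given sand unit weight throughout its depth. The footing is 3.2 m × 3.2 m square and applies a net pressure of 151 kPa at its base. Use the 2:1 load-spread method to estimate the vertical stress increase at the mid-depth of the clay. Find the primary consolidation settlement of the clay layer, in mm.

S_c ≈ 246 mm

Mid-depth of clay below the ground surface: z = 1.6 + 3/2 = 3.1 m.
Total vertical stress at mid-clay: σ_v = 17.6×1.6 + 18.9×1.5 = 56.51 kPa.
Pore pressure: u = 9.81×(3.1 − 0.092) = 29.508 kPa.
Initial effective stress: σ'_0 = σ_v − u = 56.51 − 29.508 = 27.002 kPa.
Stress increase at mid-clay by the 2:1 spreading method:
Δσ = qBL/((B+z)(L+z)) = 151×3.2×3.2/((3.2+3.1)(3.2+3.1)) = 38.958 kPa
Final effective stress: σ'_f = σ'_0 + Δσ = 27.002 + 38.958 = 65.96 kPa.
Normally consolidated clay, so the full stress increment lies on the virgin compression line:
S_c = C_c·H/(1+e₀)·log₁₀(σ'_f/σ'_0) = 0.41×3/(1+0.94)×log₁₀(65.96/27.002)
    = 0.63402 × 0.38788 = 0.2459 m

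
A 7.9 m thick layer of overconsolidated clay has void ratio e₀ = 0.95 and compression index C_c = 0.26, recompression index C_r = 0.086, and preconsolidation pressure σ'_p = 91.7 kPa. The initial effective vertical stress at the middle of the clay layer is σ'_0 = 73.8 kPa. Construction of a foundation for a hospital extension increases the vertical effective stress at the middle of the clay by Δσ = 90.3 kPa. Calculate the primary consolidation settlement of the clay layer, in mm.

S_c ≈ 299 mm

Final effective stress: σ'_f = 73.8 + 90.3 = 164.1 kPa.
σ'_f = 164.1 > σ'_p = 91.7 kPa, so the stress path crosses the preconsolidation pressure — recompression up to σ'_p, then virgin compression beyond:
S_c = H/(1+e₀)·[C_r·log₁₀(σ'_p/σ'_0) + C_c·log₁₀(σ'_f/σ'_p)]
    = 7.9/1.95 × [0.086×log₁₀(91.7/73.8) + 0.26×log₁₀(164.1/91.7)]
    = 4.0513 × [0.0081109 + 0.065712] = 0.2991 m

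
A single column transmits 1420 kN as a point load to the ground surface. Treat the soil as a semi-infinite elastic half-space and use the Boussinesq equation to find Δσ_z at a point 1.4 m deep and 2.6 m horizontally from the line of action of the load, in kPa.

Boussinesq vertical stress below a point load on an elastic half-space:
Δσ_z = 3P/(2πz²) · [1 + (r/z)²]^(−5/2)
r/z = 2.6/1.4 = 1.8571; [1+(r/z)²]^(−5/2) = 0.023952.
Δσ_z = 3×1420/(2π×1.4²) × 0.023952 = 345.92 × 0.023952 = 8.285 kPa

Δσ_z ≈ 8.29 kPa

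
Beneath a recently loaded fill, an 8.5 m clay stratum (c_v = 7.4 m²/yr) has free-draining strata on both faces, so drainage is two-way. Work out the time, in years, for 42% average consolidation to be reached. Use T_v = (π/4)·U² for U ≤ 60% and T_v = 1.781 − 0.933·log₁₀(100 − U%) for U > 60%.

Drainage path length: H_d = H/2 = 4.25 m (double drainage).
U ≤ 60%: T_v = (π/4)·U² = (π/4)×0.42² = 0.13854.
t = T_v·H_d²/c_v = 0.13854×4.25²/7.4 = 0.3382 years.

t ≈ 0.338 years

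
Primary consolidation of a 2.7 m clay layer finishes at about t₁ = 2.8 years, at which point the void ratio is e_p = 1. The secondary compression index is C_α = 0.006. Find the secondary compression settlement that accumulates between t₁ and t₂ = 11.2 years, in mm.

S_s ≈ 4.88 mm

Secondary compression: S_s = C_α·H/(1+e_p)·log₁₀(t₂/t₁)
S_s = 0.006×2.7/(1+1)×log₁₀(11.2/2.8)
    = 0.0081 × 0.6021 = 0.004877 m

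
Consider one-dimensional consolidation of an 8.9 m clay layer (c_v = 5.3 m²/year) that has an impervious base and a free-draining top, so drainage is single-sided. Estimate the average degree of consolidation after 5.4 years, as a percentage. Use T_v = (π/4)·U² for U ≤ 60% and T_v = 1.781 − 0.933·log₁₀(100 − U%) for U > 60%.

Drainage path length: H_d = H = 8.9 m (single drainage).
T_v = c_v·t/H_d² = 5.3×5.4/8.9² = 0.36132.
T_v = 0.36132 corresponds to the U > 60% branch:
U = 1 − 10^((1.781 − T_v)/0.933)/100 = 0.6676

U ≈ 66.8 %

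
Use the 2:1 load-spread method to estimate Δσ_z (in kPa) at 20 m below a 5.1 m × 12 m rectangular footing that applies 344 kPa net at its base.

By the 2:1 method the load spreads at 1 horizontal : 2 vertical, so at depth z the loaded area has grown by z in each plan dimension:
Δσ = qBL/((B+z)(L+z)) = 344×5.1×12/((5.1+20)(12+20)) = 26.211 kPa

Δσ_z ≈ 26.2 kPa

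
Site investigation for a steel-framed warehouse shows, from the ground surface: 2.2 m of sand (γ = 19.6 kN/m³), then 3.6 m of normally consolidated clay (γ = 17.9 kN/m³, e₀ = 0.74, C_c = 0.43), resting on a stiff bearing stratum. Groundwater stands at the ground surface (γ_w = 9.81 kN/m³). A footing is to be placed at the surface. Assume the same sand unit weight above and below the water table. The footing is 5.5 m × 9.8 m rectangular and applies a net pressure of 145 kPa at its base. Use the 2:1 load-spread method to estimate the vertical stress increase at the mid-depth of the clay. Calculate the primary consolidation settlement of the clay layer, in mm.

S_c ≈ 377 mm

Mid-depth of clay below the ground surface: z = 2.2 + 3.6/2 = 4 m.
Total vertical stress at mid-clay: σ_v = 19.6×2.2 + 17.9×1.8 = 75.34 kPa.
Pore pressure: u = 9.81×(4 − 0) = 39.24 kPa.
Initial effective stress: σ'_0 = σ_v − u = 75.34 − 39.24 = 36.1 kPa.
Stress increase at mid-clay by the 2:1 spreading method:
Δσ = qBL/((B+z)(L+z)) = 145×5.5×9.8/((5.5+4)(9.8+4)) = 59.615 kPa
Final effective stress: σ'_f = σ'_0 + Δσ = 36.1 + 59.615 = 95.715 kPa.
Normally consolidated clay, so the full stress increment lies on the virgin compression line:
S_c = C_c·H/(1+e₀)·log₁₀(σ'_f/σ'_0) = 0.43×3.6/(1+0.74)×log₁₀(95.715/36.1)
    = 0.88966 × 0.42347 = 0.3767 m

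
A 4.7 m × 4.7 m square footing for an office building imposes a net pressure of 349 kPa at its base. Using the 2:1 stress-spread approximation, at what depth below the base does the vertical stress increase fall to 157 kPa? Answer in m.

2:1 spreading — at depth z the loaded area has grown by z in each plan dimension:
qB²/(B+z)² = Δσ_z ⇒ z = B(√(q/Δσ_z) − 1) = 4.7×(√(349/157) − 1) = 2.307 m

z ≈ 2.31 m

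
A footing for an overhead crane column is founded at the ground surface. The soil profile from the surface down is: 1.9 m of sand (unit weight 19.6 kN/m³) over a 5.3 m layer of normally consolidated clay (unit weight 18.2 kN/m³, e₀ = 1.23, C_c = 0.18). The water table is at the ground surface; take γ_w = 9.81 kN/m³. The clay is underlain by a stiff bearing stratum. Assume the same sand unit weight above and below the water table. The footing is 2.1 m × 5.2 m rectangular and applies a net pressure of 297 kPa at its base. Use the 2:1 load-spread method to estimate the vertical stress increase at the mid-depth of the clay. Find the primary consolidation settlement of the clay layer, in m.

Mid-depth of clay below the ground surface: z = 1.9 + 5.3/2 = 4.55 m.
Total vertical stress at mid-clay: σ_v = 19.6×1.9 + 18.2×2.65 = 85.47 kPa.
Pore pressure: u = 9.81×(4.55 − 0) = 44.636 kPa.
Initial effective stress: σ'_0 = σ_v − u = 85.47 − 44.636 = 40.834 kPa.
Stress increase at mid-clay by the 2:1 spreading method:
Δσ = qBL/((B+z)(L+z)) = 297×2.1×5.2/((2.1+4.55)(5.2+4.55)) = 50.021 kPa
Final effective stress: σ'_f = σ'_0 + Δσ = 40.834 + 50.021 = 90.855 kPa.
Normally consolidated clay, so the full stress increment lies on the virgin compression line:
S_c = C_c·H/(1+e₀)·log₁₀(σ'_f/σ'_0) = 0.18×5.3/(1+1.23)×log₁₀(90.855/40.834)
    = 0.4278 × 0.34733 = 0.1486 m

S_c ≈ 0.149 m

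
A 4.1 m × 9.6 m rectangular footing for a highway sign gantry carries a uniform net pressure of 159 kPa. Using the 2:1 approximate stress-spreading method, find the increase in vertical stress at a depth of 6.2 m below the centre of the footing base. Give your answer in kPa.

Δσ_z ≈ 38.5 kPa

By the 2:1 method the load spreads at 1 horizontal : 2 vertical, so at depth z the loaded area has grown by z in each plan dimension:
Δσ = qBL/((B+z)(L+z)) = 159×4.1×9.6/((4.1+6.2)(9.6+6.2)) = 38.455 kPa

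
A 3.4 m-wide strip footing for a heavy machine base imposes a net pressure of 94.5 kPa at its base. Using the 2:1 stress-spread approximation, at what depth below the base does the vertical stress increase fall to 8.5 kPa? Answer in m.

2:1 spreading — at depth z the loaded area has grown by z in each plan dimension:
qB/(B+z) = Δσ_z ⇒ z = qB/Δσ_z − B = 94.5×3.4/8.5 − 3.4 = 34.4 m

z ≈ 34.4 m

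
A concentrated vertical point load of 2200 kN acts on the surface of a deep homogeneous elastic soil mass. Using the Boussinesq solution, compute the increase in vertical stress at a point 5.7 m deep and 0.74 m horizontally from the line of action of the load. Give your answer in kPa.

Δσ_z ≈ 31 kPa

Boussinesq vertical stress below a point load on an elastic half-space:
Δσ_z = 3P/(2πz²) · [1 + (r/z)²]^(−5/2)
r/z = 0.74/5.7 = 0.12982; [1+(r/z)²]^(−5/2) = 0.95908.
Δσ_z = 3×2200/(2π×5.7²) × 0.95908 = 32.331 × 0.95908 = 31.01 kPa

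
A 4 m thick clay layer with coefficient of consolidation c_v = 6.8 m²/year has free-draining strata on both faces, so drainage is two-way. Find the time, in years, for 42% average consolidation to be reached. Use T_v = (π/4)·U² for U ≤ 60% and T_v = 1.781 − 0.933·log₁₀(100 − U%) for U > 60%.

Drainage path length: H_d = H/2 = 2 m (double drainage).
U ≤ 60%: T_v = (π/4)·U² = (π/4)×0.42² = 0.13854.
t = T_v·H_d²/c_v = 0.13854×2²/6.8 = 0.08149 years.

t ≈ 0.0815 years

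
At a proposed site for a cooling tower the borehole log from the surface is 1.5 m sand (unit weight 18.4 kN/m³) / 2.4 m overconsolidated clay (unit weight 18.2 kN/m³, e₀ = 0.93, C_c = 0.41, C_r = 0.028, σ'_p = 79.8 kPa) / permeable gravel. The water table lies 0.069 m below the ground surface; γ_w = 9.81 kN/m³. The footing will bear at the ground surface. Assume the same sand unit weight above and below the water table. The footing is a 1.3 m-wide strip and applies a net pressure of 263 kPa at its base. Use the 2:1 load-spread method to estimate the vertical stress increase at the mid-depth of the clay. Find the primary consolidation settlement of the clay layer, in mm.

S_c ≈ 87.6 mm

Mid-depth of clay below the ground surface: z = 1.5 + 2.4/2 = 2.7 m.
Total vertical stress at mid-clay: σ_v = 18.4×1.5 + 18.2×1.2 = 49.44 kPa.
Pore pressure: u = 9.81×(2.7 − 0.069) = 25.81 kPa.
Initial effective stress: σ'_0 = σ_v − u = 49.44 − 25.81 = 23.63 kPa.
Stress increase at mid-clay by the 2:1 spreading method:
Δσ = qB/(B+z) = 263×1.3/(1.3+2.7) = 85.475 kPa
Final effective stress: σ'_f = 23.63 + 85.475 = 109.1 kPa.
σ'_f = 109.1 > σ'_p = 79.8 kPa, so the stress path crosses the preconsolidation pressure — recompression up to σ'_p, then virgin compression beyond:
S_c = H/(1+e₀)·[C_r·log₁₀(σ'_p/σ'_0) + C_c·log₁₀(σ'_f/σ'_p)]
    = 2.4/1.93 × [0.028×log₁₀(79.8/23.63) + 0.41×log₁₀(109.1/79.8)]
    = 1.2435 × [0.014799 + 0.055687] = 0.08765 m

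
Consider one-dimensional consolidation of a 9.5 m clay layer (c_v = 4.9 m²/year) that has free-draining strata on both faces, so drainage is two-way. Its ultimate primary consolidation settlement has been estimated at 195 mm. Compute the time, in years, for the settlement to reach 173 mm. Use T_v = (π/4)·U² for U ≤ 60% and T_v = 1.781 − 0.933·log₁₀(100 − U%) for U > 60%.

t ≈ 3.68 years

Drainage path length: H_d = H/2 = 4.75 m (double drainage).
U = S(t)/S_ult = 173/195 = 0.8872.
U > 60%: T_v = 1.781 − 0.933·log₁₀(100 − 88.718) = 0.79912.
t = T_v·H_d²/c_v = 0.79912×4.75²/4.9 = 3.68 years.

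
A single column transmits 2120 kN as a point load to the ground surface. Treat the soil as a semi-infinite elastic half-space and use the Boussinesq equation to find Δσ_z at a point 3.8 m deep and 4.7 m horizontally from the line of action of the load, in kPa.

Boussinesq vertical stress below a point load on an elastic half-space:
Δσ_z = 3P/(2πz²) · [1 + (r/z)²]^(−5/2)
r/z = 4.7/3.8 = 1.2368; [1+(r/z)²]^(−5/2) = 0.098241.
Δσ_z = 3×2120/(2π×3.8²) × 0.098241 = 70.099 × 0.098241 = 6.887 kPa

Δσ_z ≈ 6.89 kPa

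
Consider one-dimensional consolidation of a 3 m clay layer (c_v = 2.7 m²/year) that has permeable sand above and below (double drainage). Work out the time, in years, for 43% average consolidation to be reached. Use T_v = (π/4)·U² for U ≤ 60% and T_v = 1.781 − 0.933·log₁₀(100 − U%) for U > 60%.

t ≈ 0.121 years

Drainage path length: H_d = H/2 = 1.5 m (double drainage).
U ≤ 60%: T_v = (π/4)·U² = (π/4)×0.43² = 0.14522.
t = T_v·H_d²/c_v = 0.14522×1.5²/2.7 = 0.121 years.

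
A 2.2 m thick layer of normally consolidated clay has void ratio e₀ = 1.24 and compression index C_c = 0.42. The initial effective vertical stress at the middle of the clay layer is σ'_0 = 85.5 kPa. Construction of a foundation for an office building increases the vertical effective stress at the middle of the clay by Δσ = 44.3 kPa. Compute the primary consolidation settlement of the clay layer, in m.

S_c ≈ 0.0748 m

Final effective stress: σ'_f = σ'_0 + Δσ = 85.5 + 44.3 = 129.8 kPa.
Normally consolidated clay, so the full stress increment lies on the virgin compression line:
S_c = C_c·H/(1+e₀)·log₁₀(σ'_f/σ'_0) = 0.42×2.2/(1+1.24)×log₁₀(129.8/85.5)
    = 0.4125 × 0.18131 = 0.07479 m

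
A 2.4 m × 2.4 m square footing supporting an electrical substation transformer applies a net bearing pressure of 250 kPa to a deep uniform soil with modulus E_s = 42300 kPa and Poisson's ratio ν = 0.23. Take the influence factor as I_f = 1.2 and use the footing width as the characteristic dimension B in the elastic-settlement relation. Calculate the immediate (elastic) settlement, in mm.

S_e ≈ 16.1 mm

Immediate (elastic) settlement: S_e = q·B·(1−ν²)/E_s · I_f.
S_e = 250 × 2.4 × (1 − 0.23²) / 42300 × 1.2
    = 250 × 2.4 × 0.9471 / 42300 × 1.2
    = 0.01612 m = 16.12 mm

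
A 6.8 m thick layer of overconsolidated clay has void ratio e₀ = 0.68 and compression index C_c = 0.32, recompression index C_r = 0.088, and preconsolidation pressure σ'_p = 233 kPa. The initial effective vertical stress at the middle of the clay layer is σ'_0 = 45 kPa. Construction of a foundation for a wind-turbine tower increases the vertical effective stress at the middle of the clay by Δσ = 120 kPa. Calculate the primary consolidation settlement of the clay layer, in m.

Final effective stress: σ'_f = 45 + 120 = 165 kPa.
σ'_f = 165 ≤ σ'_p = 233 kPa, so the clay remains overconsolidated and only the recompression index applies:
S_c = C_r·H/(1+e₀)·log₁₀(σ'_f/σ'_0) = 0.088×6.8/1.68×log₁₀(165/45)
    = 0.35619 × 0.56427 = 0.201 m

S_c ≈ 0.201 m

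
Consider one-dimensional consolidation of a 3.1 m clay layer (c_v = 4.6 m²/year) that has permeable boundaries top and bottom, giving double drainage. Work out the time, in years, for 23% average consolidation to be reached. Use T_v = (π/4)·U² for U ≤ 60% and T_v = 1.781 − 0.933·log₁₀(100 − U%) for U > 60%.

Drainage path length: H_d = H/2 = 1.55 m (double drainage).
U ≤ 60%: T_v = (π/4)·U² = (π/4)×0.23² = 0.041548.
t = T_v·H_d²/c_v = 0.041548×1.55²/4.6 = 0.0217 years.

t ≈ 0.0217 years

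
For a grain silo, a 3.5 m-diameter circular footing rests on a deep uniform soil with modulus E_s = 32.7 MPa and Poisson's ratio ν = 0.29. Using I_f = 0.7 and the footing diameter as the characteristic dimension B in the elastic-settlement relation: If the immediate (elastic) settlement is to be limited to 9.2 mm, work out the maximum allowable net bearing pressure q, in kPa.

E_s = 32.7 MPa = 32700 kPa.
S_e = q·B·(1−ν²)/E_s · I_f  ⇒  q = S_e·E_s / (B·(1−ν²)·I_f).
q = 0.0092 × 32700 / (3.5 × 0.9159 × 0.7) = 134.1 kPa

q ≈ 134 kPa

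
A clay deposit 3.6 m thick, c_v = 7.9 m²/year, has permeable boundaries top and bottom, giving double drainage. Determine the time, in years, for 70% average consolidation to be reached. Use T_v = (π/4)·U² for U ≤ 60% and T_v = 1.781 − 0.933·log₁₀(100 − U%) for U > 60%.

Drainage path length: H_d = H/2 = 1.8 m (double drainage).
U > 60%: T_v = 1.781 − 0.933·log₁₀(100 − 70) = 0.40285.
t = T_v·H_d²/c_v = 0.40285×1.8²/7.9 = 0.1652 years.

t ≈ 0.165 years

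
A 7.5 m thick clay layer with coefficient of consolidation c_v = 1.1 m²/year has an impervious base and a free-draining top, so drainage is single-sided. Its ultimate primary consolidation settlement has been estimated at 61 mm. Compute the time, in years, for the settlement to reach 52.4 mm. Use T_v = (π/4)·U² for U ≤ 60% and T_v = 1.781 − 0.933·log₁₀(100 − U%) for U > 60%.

Drainage path length: H_d = H = 7.5 m (single drainage).
U = S(t)/S_ult = 52.4/61 = 0.859.
U > 60%: T_v = 1.781 − 0.933·log₁₀(100 − 85.902) = 0.70883.
t = T_v·H_d²/c_v = 0.70883×7.5²/1.1 = 36.25 years.

t ≈ 36.2 years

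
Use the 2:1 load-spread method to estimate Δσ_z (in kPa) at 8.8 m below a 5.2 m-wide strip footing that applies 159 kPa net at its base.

By the 2:1 method the load spreads at 1 horizontal : 2 vertical, so at depth z the loaded area has grown by z in each plan dimension:
Δσ = qB/(B+z) = 159×5.2/(5.2+8.8) = 59.057 kPa

Δσ_z ≈ 59.1 kPa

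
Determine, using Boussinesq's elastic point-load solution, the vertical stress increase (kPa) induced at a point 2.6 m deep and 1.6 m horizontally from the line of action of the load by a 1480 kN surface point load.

Δσ_z ≈ 46.8 kPa

Boussinesq vertical stress below a point load on an elastic half-space:
Δσ_z = 3P/(2πz²) · [1 + (r/z)²]^(−5/2)
r/z = 1.6/2.6 = 0.61538; [1+(r/z)²]^(−5/2) = 0.44805.
Δσ_z = 3×1480/(2π×2.6²) × 0.44805 = 104.53 × 0.44805 = 46.83 kPa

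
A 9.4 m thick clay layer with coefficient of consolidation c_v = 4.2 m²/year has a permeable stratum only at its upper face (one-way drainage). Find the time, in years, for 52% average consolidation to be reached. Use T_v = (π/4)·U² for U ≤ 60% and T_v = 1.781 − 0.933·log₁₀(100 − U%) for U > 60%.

Drainage path length: H_d = H = 9.4 m (single drainage).
U ≤ 60%: T_v = (π/4)·U² = (π/4)×0.52² = 0.21237.
t = T_v·H_d²/c_v = 0.21237×9.4²/4.2 = 4.468 years.

t ≈ 4.47 years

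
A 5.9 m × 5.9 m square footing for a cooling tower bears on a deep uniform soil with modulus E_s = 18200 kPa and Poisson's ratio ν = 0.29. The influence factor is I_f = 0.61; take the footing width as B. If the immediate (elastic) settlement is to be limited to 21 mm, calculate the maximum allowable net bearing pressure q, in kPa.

S_e = q·B·(1−ν²)/E_s · I_f  ⇒  q = S_e·E_s / (B·(1−ν²)·I_f).
q = 0.021 × 18200 / (5.9 × 0.9159 × 0.61) = 115.9 kPa

q ≈ 116 kPa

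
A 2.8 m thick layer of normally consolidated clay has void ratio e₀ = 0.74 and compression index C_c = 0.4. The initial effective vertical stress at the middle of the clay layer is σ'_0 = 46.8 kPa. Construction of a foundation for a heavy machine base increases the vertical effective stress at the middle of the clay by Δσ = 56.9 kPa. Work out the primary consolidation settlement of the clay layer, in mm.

S_c ≈ 222 mm

Final effective stress: σ'_f = σ'_0 + Δσ = 46.8 + 56.9 = 103.7 kPa.
Normally consolidated clay, so the full stress increment lies on the virgin compression line:
S_c = C_c·H/(1+e₀)·log₁₀(σ'_f/σ'_0) = 0.4×2.8/(1+0.74)×log₁₀(103.7/46.8)
    = 0.64368 × 0.34553 = 0.2224 m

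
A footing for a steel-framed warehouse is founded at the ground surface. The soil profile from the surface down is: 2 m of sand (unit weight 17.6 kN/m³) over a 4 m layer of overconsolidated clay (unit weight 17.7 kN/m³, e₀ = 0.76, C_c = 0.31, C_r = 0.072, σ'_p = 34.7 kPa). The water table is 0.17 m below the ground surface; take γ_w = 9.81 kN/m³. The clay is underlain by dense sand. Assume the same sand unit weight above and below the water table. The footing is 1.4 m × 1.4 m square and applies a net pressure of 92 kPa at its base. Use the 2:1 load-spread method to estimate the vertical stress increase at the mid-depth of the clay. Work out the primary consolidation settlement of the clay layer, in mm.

Mid-depth of clay below the ground surface: z = 2 + 4/2 = 4 m.
Total vertical stress at mid-clay: σ_v = 17.6×2 + 17.7×2 = 70.6 kPa.
Pore pressure: u = 9.81×(4 − 0.17) = 37.572 kPa.
Initial effective stress: σ'_0 = σ_v − u = 70.6 − 37.572 = 33.028 kPa.
Stress increase at mid-clay by the 2:1 spreading method:
Δσ = qBL/((B+z)(L+z)) = 92×1.4×1.4/((1.4+4)(1.4+4)) = 6.1838 kPa
Final effective stress: σ'_f = 33.028 + 6.1838 = 39.212 kPa.
σ'_f = 39.212 > σ'_p = 34.7 kPa, so the stress path crosses the preconsolidation pressure — recompression up to σ'_p, then virgin compression beyond:
S_c = H/(1+e₀)·[C_r·log₁₀(σ'_p/σ'_0) + C_c·log₁₀(σ'_f/σ'_p)]
    = 4/1.76 × [0.072×log₁₀(34.7/33.028) + 0.31×log₁₀(39.212/34.7)]
    = 2.2727 × [0.0015442 + 0.016458] = 0.04091 m

S_c ≈ 40.9 mm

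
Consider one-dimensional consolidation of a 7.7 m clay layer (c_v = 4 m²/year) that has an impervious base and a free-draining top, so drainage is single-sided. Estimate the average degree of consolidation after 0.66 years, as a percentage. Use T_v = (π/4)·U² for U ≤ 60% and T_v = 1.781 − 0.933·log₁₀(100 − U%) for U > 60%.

U ≈ 23.8 %

Drainage path length: H_d = H = 7.7 m (single drainage).
T_v = c_v·t/H_d² = 4×0.66/7.7² = 0.044527.
T_v = 0.044527 corresponds to the U ≤ 60% branch:
U = √(4T_v/π) = 0.2381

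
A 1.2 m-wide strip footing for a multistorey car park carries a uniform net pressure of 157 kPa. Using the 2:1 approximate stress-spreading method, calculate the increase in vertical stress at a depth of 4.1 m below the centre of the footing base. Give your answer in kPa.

Δσ_z ≈ 35.5 kPa

By the 2:1 method the load spreads at 1 horizontal : 2 vertical, so at depth z the loaded area has grown by z in each plan dimension:
Δσ = qB/(B+z) = 157×1.2/(1.2+4.1) = 35.547 kPa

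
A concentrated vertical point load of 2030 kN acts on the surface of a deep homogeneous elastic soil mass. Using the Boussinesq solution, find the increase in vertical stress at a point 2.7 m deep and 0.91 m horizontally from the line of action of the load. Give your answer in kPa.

Δσ_z ≈ 102 kPa

Boussinesq vertical stress below a point load on an elastic half-space:
Δσ_z = 3P/(2πz²) · [1 + (r/z)²]^(−5/2)
r/z = 0.91/2.7 = 0.33704; [1+(r/z)²]^(−5/2) = 0.76416.
Δσ_z = 3×2030/(2π×2.7²) × 0.76416 = 132.96 × 0.76416 = 101.6 kPa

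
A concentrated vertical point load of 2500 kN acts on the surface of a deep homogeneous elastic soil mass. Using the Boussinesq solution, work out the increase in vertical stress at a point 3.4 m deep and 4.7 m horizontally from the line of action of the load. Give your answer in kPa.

Δσ_z ≈ 7.14 kPa

Boussinesq vertical stress below a point load on an elastic half-space:
Δσ_z = 3P/(2πz²) · [1 + (r/z)²]^(−5/2)
r/z = 4.7/3.4 = 1.3824; [1+(r/z)²]^(−5/2) = 0.069172.
Δσ_z = 3×2500/(2π×3.4²) × 0.069172 = 103.26 × 0.069172 = 7.143 kPa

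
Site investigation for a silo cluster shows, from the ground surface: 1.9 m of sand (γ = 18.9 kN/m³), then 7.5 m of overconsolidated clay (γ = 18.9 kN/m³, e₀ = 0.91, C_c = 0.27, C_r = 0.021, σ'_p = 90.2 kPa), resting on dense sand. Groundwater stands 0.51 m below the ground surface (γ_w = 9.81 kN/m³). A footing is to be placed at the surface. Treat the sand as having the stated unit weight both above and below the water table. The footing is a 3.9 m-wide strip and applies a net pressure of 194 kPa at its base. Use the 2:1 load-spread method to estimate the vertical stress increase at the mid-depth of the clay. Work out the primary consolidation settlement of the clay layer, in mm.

Mid-depth of clay below the ground surface: z = 1.9 + 7.5/2 = 5.65 m.
Total vertical stress at mid-clay: σ_v = 18.9×1.9 + 18.9×3.75 = 106.78 kPa.
Pore pressure: u = 9.81×(5.65 − 0.51) = 50.423 kPa.
Initial effective stress: σ'_0 = σ_v − u = 106.78 − 50.423 = 56.357 kPa.
Stress increase at mid-clay by the 2:1 spreading method:
Δσ = qB/(B+z) = 194×3.9/(3.9+5.65) = 79.225 kPa
Final effective stress: σ'_f = 56.357 + 79.225 = 135.58 kPa.
σ'_f = 135.58 > σ'_p = 90.2 kPa, so the stress path crosses the preconsolidation pressure — recompression up to σ'_p, then virgin compression beyond:
S_c = H/(1+e₀)·[C_r·log₁₀(σ'_p/σ'_0) + C_c·log₁₀(σ'_f/σ'_p)]
    = 7.5/1.91 × [0.021×log₁₀(90.2/56.357) + 0.27×log₁₀(135.58/90.2)]
    = 3.9267 × [0.0042894 + 0.047787] = 0.2045 m

S_c ≈ 204 mm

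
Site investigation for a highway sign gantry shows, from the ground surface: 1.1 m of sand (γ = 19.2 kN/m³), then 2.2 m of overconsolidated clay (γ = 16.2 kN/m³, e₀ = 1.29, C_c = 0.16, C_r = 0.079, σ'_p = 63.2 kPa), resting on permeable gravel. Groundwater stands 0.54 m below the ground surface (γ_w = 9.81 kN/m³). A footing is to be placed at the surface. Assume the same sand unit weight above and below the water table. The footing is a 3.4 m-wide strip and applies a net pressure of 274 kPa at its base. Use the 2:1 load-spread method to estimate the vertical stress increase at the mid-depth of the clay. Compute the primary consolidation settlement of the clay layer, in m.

Mid-depth of clay below the ground surface: z = 1.1 + 2.2/2 = 2.2 m.
Total vertical stress at mid-clay: σ_v = 19.2×1.1 + 16.2×1.1 = 38.94 kPa.
Pore pressure: u = 9.81×(2.2 − 0.54) = 16.285 kPa.
Initial effective stress: σ'_0 = σ_v − u = 38.94 − 16.285 = 22.655 kPa.
Stress increase at mid-clay by the 2:1 spreading method:
Δσ = qB/(B+z) = 274×3.4/(3.4+2.2) = 166.36 kPa
Final effective stress: σ'_f = 22.655 + 166.36 = 189.02 kPa.
σ'_f = 189.02 > σ'_p = 63.2 kPa, so the stress path crosses the preconsolidation pressure — recompression up to σ'_p, then virgin compression beyond:
S_c = H/(1+e₀)·[C_r·log₁₀(σ'_p/σ'_0) + C_c·log₁₀(σ'_f/σ'_p)]
    = 2.2/2.29 × [0.079×log₁₀(63.2/22.655) + 0.16×log₁₀(189.02/63.2)]
    = 0.9607 × [0.035199 + 0.076127] = 0.107 m

S_c ≈ 0.107 m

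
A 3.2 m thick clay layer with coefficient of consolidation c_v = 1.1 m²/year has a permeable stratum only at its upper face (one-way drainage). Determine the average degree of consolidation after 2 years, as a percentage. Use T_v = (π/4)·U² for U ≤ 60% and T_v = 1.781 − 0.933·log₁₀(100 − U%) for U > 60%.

U ≈ 52.3 %

Drainage path length: H_d = H = 3.2 m (single drainage).
T_v = c_v·t/H_d² = 1.1×2/3.2² = 0.21484.
T_v = 0.21484 corresponds to the U ≤ 60% branch:
U = √(4T_v/π) = 0.523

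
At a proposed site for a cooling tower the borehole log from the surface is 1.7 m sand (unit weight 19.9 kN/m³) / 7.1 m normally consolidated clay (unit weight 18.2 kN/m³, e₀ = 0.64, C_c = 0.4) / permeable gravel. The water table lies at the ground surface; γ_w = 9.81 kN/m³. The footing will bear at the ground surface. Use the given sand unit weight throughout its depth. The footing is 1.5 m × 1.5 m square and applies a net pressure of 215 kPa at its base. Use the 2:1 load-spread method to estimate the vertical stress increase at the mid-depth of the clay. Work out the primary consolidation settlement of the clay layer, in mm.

Mid-depth of clay below the ground surface: z = 1.7 + 7.1/2 = 5.25 m.
Total vertical stress at mid-clay: σ_v = 19.9×1.7 + 18.2×3.55 = 98.44 kPa.
Pore pressure: u = 9.81×(5.25 − 0) = 51.503 kPa.
Initial effective stress: σ'_0 = σ_v − u = 98.44 − 51.503 = 46.937 kPa.
Stress increase at mid-clay by the 2:1 spreading method:
Δσ = qBL/((B+z)(L+z)) = 215×1.5×1.5/((1.5+5.25)(1.5+5.25)) = 10.617 kPa
Final effective stress: σ'_f = σ'_0 + Δσ = 46.937 + 10.617 = 57.554 kPa.
Normally consolidated clay, so the full stress increment lies on the virgin compression line:
S_c = C_c·H/(1+e₀)·log₁₀(σ'_f/σ'_0) = 0.4×7.1/(1+0.64)×log₁₀(57.554/46.937)
    = 1.7317 × 0.08856 = 0.1534 m

S_c ≈ 153 mm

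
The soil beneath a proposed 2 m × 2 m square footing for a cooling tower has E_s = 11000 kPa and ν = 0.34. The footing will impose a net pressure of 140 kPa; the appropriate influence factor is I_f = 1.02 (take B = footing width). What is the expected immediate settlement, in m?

S_e ≈ 0.023 m

Immediate (elastic) settlement: S_e = q·B·(1−ν²)/E_s · I_f.
S_e = 140 × 2 × (1 − 0.34²) / 11000 × 1.02
    = 140 × 2 × 0.8844 / 11000 × 1.02
    = 0.02296 m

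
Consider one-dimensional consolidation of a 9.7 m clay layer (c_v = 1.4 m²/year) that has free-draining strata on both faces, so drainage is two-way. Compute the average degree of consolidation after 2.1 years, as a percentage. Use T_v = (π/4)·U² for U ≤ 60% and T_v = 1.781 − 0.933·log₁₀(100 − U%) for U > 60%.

U ≈ 39.9 %

Drainage path length: H_d = H/2 = 4.85 m (double drainage).
T_v = c_v·t/H_d² = 1.4×2.1/4.85² = 0.12499.
T_v = 0.12499 corresponds to the U ≤ 60% branch:
U = √(4T_v/π) = 0.3989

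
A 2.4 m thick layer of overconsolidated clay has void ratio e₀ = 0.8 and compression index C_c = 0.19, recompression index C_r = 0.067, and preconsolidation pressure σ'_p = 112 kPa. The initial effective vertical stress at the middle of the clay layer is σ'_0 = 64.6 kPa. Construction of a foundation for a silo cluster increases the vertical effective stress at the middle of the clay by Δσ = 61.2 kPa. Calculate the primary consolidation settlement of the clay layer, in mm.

Final effective stress: σ'_f = 64.6 + 61.2 = 125.8 kPa.
σ'_f = 125.8 > σ'_p = 112 kPa, so the stress path crosses the preconsolidation pressure — recompression up to σ'_p, then virgin compression beyond:
S_c = H/(1+e₀)·[C_r·log₁₀(σ'_p/σ'_0) + C_c·log₁₀(σ'_f/σ'_p)]
    = 2.4/1.8 × [0.067×log₁₀(112/64.6) + 0.19×log₁₀(125.8/112)]
    = 1.3333 × [0.016012 + 0.0095879] = 0.03413 m

S_c ≈ 34.1 mm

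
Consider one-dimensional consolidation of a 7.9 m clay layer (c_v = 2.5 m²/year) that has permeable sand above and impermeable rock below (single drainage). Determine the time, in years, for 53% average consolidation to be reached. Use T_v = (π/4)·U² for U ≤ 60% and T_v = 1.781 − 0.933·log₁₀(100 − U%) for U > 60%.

t ≈ 5.51 years

Drainage path length: H_d = H = 7.9 m (single drainage).
U ≤ 60%: T_v = (π/4)·U² = (π/4)×0.53² = 0.22062.
t = T_v·H_d²/c_v = 0.22062×7.9²/2.5 = 5.508 years.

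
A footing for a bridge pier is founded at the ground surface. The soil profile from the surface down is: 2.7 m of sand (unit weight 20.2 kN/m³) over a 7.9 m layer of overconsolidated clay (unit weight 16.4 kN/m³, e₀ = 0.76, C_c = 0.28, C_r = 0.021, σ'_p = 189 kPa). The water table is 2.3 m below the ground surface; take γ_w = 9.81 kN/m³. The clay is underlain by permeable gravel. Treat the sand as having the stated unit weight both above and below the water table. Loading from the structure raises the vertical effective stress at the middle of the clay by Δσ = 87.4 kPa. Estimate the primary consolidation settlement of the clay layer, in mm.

S_c ≈ 31.2 mm

Mid-depth of clay below the ground surface: z = 2.7 + 7.9/2 = 6.65 m.
Total vertical stress at mid-clay: σ_v = 20.2×2.7 + 16.4×3.95 = 119.32 kPa.
Pore pressure: u = 9.81×(6.65 − 2.3) = 42.673 kPa.
Initial effective stress: σ'_0 = σ_v − u = 119.32 − 42.673 = 76.647 kPa.
Final effective stress: σ'_f = 76.647 + 87.4 = 164.05 kPa.
σ'_f = 164.05 ≤ σ'_p = 189 kPa, so the clay remains overconsolidated and only the recompression index applies:
S_c = C_r·H/(1+e₀)·log₁₀(σ'_f/σ'_0) = 0.021×7.9/1.76×log₁₀(164.05/76.647)
    = 0.094261 × 0.33048 = 0.03115 m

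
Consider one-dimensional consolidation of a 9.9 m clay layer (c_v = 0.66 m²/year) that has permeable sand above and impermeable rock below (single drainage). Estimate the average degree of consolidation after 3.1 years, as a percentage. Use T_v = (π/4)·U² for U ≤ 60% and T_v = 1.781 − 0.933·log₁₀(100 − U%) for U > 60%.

Drainage path length: H_d = H = 9.9 m (single drainage).
T_v = c_v·t/H_d² = 0.66×3.1/9.9² = 0.020875.
T_v = 0.020875 corresponds to the U ≤ 60% branch:
U = √(4T_v/π) = 0.163

U ≈ 16.3 %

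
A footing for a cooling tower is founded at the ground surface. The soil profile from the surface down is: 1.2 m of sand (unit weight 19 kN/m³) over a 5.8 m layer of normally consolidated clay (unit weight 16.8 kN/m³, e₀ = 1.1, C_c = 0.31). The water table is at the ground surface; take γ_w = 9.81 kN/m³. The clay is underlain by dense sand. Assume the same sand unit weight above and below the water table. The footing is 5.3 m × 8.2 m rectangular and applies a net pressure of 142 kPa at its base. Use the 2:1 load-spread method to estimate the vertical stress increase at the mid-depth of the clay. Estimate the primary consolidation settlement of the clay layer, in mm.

Mid-depth of clay below the ground surface: z = 1.2 + 5.8/2 = 4.1 m.
Total vertical stress at mid-clay: σ_v = 19×1.2 + 16.8×2.9 = 71.52 kPa.
Pore pressure: u = 9.81×(4.1 − 0) = 40.221 kPa.
Initial effective stress: σ'_0 = σ_v − u = 71.52 − 40.221 = 31.299 kPa.
Stress increase at mid-clay by the 2:1 spreading method:
Δσ = qBL/((B+z)(L+z)) = 142×5.3×8.2/((5.3+4.1)(8.2+4.1)) = 53.376 kPa
Final effective stress: σ'_f = σ'_0 + Δσ = 31.299 + 53.376 = 84.675 kPa.
Normally consolidated clay, so the full stress increment lies on the virgin compression line:
S_c = C_c·H/(1+e₀)·log₁₀(σ'_f/σ'_0) = 0.31×5.8/(1+1.1)×log₁₀(84.675/31.299)
    = 0.85619 × 0.43222 = 0.3701 m

S_c ≈ 370 mm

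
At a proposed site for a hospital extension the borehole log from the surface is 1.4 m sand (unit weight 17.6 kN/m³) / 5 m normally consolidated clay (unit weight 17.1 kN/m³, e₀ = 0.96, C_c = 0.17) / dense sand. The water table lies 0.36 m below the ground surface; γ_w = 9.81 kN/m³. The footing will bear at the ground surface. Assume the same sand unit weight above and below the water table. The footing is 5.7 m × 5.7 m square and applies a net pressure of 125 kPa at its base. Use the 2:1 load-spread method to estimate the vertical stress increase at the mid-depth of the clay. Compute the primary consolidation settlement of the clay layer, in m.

S_c ≈ 0.161 m

Mid-depth of clay below the ground surface: z = 1.4 + 5/2 = 3.9 m.
Total vertical stress at mid-clay: σ_v = 17.6×1.4 + 17.1×2.5 = 67.39 kPa.
Pore pressure: u = 9.81×(3.9 − 0.36) = 34.727 kPa.
Initial effective stress: σ'_0 = σ_v − u = 67.39 − 34.727 = 32.663 kPa.
Stress increase at mid-clay by the 2:1 spreading method:
Δσ = qBL/((B+z)(L+z)) = 125×5.7×5.7/((5.7+3.9)(5.7+3.9)) = 44.067 kPa
Final effective stress: σ'_f = σ'_0 + Δσ = 32.663 + 44.067 = 76.73 kPa.
Normally consolidated clay, so the full stress increment lies on the virgin compression line:
S_c = C_c·H/(1+e₀)·log₁₀(σ'_f/σ'_0) = 0.17×5/(1+0.96)×log₁₀(76.73/32.663)
    = 0.43367 × 0.37091 = 0.1609 m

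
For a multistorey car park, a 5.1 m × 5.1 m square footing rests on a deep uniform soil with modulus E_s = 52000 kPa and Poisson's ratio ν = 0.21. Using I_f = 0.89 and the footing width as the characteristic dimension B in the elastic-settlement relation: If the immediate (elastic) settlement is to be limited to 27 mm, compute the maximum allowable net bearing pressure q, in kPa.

S_e = q·B·(1−ν²)/E_s · I_f  ⇒  q = S_e·E_s / (B·(1−ν²)·I_f).
q = 0.027 × 52000 / (5.1 × 0.9559 × 0.89) = 323.6 kPa

q ≈ 324 kPa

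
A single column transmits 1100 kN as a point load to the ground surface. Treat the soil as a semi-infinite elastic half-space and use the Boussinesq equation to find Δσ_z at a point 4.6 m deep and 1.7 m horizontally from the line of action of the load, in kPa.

Δσ_z ≈ 18 kPa

Boussinesq vertical stress below a point load on an elastic half-space:
Δσ_z = 3P/(2πz²) · [1 + (r/z)²]^(−5/2)
r/z = 1.7/4.6 = 0.36957; [1+(r/z)²]^(−5/2) = 0.72611.
Δσ_z = 3×1100/(2π×4.6²) × 0.72611 = 24.821 × 0.72611 = 18.02 kPa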